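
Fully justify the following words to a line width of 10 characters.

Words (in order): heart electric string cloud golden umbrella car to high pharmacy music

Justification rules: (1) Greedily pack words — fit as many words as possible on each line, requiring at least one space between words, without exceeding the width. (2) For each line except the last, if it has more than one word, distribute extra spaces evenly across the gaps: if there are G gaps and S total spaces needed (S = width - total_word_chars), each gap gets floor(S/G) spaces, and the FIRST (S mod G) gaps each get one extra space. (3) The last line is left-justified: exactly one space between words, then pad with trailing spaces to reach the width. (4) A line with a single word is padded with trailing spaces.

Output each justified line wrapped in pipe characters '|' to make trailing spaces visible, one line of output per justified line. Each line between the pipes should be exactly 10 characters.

Answer: |heart     |
|electric  |
|string    |
|cloud     |
|golden    |
|umbrella  |
|car     to|
|high      |
|pharmacy  |
|music     |

Derivation:
Line 1: ['heart'] (min_width=5, slack=5)
Line 2: ['electric'] (min_width=8, slack=2)
Line 3: ['string'] (min_width=6, slack=4)
Line 4: ['cloud'] (min_width=5, slack=5)
Line 5: ['golden'] (min_width=6, slack=4)
Line 6: ['umbrella'] (min_width=8, slack=2)
Line 7: ['car', 'to'] (min_width=6, slack=4)
Line 8: ['high'] (min_width=4, slack=6)
Line 9: ['pharmacy'] (min_width=8, slack=2)
Line 10: ['music'] (min_width=5, slack=5)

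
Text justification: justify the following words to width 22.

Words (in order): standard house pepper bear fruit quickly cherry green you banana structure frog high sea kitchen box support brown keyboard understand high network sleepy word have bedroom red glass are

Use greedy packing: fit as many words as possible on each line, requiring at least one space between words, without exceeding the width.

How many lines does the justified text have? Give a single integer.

Answer: 10

Derivation:
Line 1: ['standard', 'house', 'pepper'] (min_width=21, slack=1)
Line 2: ['bear', 'fruit', 'quickly'] (min_width=18, slack=4)
Line 3: ['cherry', 'green', 'you'] (min_width=16, slack=6)
Line 4: ['banana', 'structure', 'frog'] (min_width=21, slack=1)
Line 5: ['high', 'sea', 'kitchen', 'box'] (min_width=20, slack=2)
Line 6: ['support', 'brown', 'keyboard'] (min_width=22, slack=0)
Line 7: ['understand', 'high'] (min_width=15, slack=7)
Line 8: ['network', 'sleepy', 'word'] (min_width=19, slack=3)
Line 9: ['have', 'bedroom', 'red', 'glass'] (min_width=22, slack=0)
Line 10: ['are'] (min_width=3, slack=19)
Total lines: 10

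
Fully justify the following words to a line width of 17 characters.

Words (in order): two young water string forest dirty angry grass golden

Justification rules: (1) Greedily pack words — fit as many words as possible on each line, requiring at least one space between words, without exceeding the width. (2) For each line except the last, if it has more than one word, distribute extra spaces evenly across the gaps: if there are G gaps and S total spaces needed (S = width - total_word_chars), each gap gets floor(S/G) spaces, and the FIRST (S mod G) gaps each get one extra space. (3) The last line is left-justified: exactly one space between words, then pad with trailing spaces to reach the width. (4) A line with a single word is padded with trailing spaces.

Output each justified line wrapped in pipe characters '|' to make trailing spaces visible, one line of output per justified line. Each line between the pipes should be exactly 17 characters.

Line 1: ['two', 'young', 'water'] (min_width=15, slack=2)
Line 2: ['string', 'forest'] (min_width=13, slack=4)
Line 3: ['dirty', 'angry', 'grass'] (min_width=17, slack=0)
Line 4: ['golden'] (min_width=6, slack=11)

Answer: |two  young  water|
|string     forest|
|dirty angry grass|
|golden           |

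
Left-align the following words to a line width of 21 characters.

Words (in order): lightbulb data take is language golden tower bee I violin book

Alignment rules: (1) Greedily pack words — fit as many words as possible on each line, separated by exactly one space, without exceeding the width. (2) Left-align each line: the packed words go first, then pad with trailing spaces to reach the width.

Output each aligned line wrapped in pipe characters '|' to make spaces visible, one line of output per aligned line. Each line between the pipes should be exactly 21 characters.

Answer: |lightbulb data take  |
|is language golden   |
|tower bee I violin   |
|book                 |

Derivation:
Line 1: ['lightbulb', 'data', 'take'] (min_width=19, slack=2)
Line 2: ['is', 'language', 'golden'] (min_width=18, slack=3)
Line 3: ['tower', 'bee', 'I', 'violin'] (min_width=18, slack=3)
Line 4: ['book'] (min_width=4, slack=17)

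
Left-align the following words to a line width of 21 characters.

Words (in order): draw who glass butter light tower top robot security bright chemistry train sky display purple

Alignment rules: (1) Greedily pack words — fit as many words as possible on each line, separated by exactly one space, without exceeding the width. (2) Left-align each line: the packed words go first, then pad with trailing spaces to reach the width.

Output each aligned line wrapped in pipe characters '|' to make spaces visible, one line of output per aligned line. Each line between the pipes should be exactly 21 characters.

Answer: |draw who glass butter|
|light tower top robot|
|security bright      |
|chemistry train sky  |
|display purple       |

Derivation:
Line 1: ['draw', 'who', 'glass', 'butter'] (min_width=21, slack=0)
Line 2: ['light', 'tower', 'top', 'robot'] (min_width=21, slack=0)
Line 3: ['security', 'bright'] (min_width=15, slack=6)
Line 4: ['chemistry', 'train', 'sky'] (min_width=19, slack=2)
Line 5: ['display', 'purple'] (min_width=14, slack=7)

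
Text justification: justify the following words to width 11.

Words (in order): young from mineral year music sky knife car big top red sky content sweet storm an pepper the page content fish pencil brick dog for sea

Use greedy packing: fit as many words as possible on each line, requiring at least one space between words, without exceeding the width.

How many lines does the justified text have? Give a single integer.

Line 1: ['young', 'from'] (min_width=10, slack=1)
Line 2: ['mineral'] (min_width=7, slack=4)
Line 3: ['year', 'music'] (min_width=10, slack=1)
Line 4: ['sky', 'knife'] (min_width=9, slack=2)
Line 5: ['car', 'big', 'top'] (min_width=11, slack=0)
Line 6: ['red', 'sky'] (min_width=7, slack=4)
Line 7: ['content'] (min_width=7, slack=4)
Line 8: ['sweet', 'storm'] (min_width=11, slack=0)
Line 9: ['an', 'pepper'] (min_width=9, slack=2)
Line 10: ['the', 'page'] (min_width=8, slack=3)
Line 11: ['content'] (min_width=7, slack=4)
Line 12: ['fish', 'pencil'] (min_width=11, slack=0)
Line 13: ['brick', 'dog'] (min_width=9, slack=2)
Line 14: ['for', 'sea'] (min_width=7, slack=4)
Total lines: 14

Answer: 14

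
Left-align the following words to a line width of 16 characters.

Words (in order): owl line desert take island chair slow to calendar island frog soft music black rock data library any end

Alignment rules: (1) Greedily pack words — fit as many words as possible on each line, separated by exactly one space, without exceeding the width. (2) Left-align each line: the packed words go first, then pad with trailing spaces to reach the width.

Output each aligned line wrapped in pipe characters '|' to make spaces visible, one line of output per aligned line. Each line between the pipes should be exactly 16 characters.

Answer: |owl line desert |
|take island     |
|chair slow to   |
|calendar island |
|frog soft music |
|black rock data |
|library any end |

Derivation:
Line 1: ['owl', 'line', 'desert'] (min_width=15, slack=1)
Line 2: ['take', 'island'] (min_width=11, slack=5)
Line 3: ['chair', 'slow', 'to'] (min_width=13, slack=3)
Line 4: ['calendar', 'island'] (min_width=15, slack=1)
Line 5: ['frog', 'soft', 'music'] (min_width=15, slack=1)
Line 6: ['black', 'rock', 'data'] (min_width=15, slack=1)
Line 7: ['library', 'any', 'end'] (min_width=15, slack=1)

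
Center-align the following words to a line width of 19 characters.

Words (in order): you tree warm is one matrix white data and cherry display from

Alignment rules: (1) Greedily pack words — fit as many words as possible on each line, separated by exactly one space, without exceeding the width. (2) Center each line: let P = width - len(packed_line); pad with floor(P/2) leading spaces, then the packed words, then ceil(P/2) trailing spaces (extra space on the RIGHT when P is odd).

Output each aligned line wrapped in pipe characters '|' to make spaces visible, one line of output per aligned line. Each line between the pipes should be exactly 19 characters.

Line 1: ['you', 'tree', 'warm', 'is'] (min_width=16, slack=3)
Line 2: ['one', 'matrix', 'white'] (min_width=16, slack=3)
Line 3: ['data', 'and', 'cherry'] (min_width=15, slack=4)
Line 4: ['display', 'from'] (min_width=12, slack=7)

Answer: | you tree warm is  |
| one matrix white  |
|  data and cherry  |
|   display from    |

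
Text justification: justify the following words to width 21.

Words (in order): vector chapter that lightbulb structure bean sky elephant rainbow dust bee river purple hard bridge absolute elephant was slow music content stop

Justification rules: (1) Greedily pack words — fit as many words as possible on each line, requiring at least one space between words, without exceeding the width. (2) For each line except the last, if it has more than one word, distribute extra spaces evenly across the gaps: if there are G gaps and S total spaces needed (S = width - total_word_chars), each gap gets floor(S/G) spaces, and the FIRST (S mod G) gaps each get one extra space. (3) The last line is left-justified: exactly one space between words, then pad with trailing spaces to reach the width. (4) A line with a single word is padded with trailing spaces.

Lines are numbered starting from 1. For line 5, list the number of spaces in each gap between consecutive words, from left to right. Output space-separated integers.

Answer: 3 3

Derivation:
Line 1: ['vector', 'chapter', 'that'] (min_width=19, slack=2)
Line 2: ['lightbulb', 'structure'] (min_width=19, slack=2)
Line 3: ['bean', 'sky', 'elephant'] (min_width=17, slack=4)
Line 4: ['rainbow', 'dust', 'bee'] (min_width=16, slack=5)
Line 5: ['river', 'purple', 'hard'] (min_width=17, slack=4)
Line 6: ['bridge', 'absolute'] (min_width=15, slack=6)
Line 7: ['elephant', 'was', 'slow'] (min_width=17, slack=4)
Line 8: ['music', 'content', 'stop'] (min_width=18, slack=3)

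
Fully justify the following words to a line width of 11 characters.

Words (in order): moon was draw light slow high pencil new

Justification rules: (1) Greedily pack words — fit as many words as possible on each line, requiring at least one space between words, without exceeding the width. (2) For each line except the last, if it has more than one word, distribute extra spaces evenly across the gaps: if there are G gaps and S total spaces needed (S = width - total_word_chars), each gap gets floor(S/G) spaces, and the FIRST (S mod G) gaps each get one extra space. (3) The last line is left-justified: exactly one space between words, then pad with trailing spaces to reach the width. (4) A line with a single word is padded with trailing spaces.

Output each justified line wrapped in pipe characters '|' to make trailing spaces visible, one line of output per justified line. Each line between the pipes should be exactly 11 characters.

Line 1: ['moon', 'was'] (min_width=8, slack=3)
Line 2: ['draw', 'light'] (min_width=10, slack=1)
Line 3: ['slow', 'high'] (min_width=9, slack=2)
Line 4: ['pencil', 'new'] (min_width=10, slack=1)

Answer: |moon    was|
|draw  light|
|slow   high|
|pencil new |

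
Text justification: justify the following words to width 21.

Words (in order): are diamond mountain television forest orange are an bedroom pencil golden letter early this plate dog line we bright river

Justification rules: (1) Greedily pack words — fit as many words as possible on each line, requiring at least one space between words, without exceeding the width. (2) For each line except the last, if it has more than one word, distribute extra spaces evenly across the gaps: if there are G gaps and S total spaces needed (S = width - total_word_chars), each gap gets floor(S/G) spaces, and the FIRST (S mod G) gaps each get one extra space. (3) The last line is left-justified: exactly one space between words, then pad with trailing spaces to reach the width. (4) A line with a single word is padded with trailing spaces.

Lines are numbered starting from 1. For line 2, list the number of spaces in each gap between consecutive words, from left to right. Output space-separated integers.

Answer: 5

Derivation:
Line 1: ['are', 'diamond', 'mountain'] (min_width=20, slack=1)
Line 2: ['television', 'forest'] (min_width=17, slack=4)
Line 3: ['orange', 'are', 'an', 'bedroom'] (min_width=21, slack=0)
Line 4: ['pencil', 'golden', 'letter'] (min_width=20, slack=1)
Line 5: ['early', 'this', 'plate', 'dog'] (min_width=20, slack=1)
Line 6: ['line', 'we', 'bright', 'river'] (min_width=20, slack=1)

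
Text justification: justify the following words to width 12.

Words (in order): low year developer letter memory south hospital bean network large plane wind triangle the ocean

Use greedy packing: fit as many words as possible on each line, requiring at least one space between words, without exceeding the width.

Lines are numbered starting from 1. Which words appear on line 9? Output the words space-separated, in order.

Line 1: ['low', 'year'] (min_width=8, slack=4)
Line 2: ['developer'] (min_width=9, slack=3)
Line 3: ['letter'] (min_width=6, slack=6)
Line 4: ['memory', 'south'] (min_width=12, slack=0)
Line 5: ['hospital'] (min_width=8, slack=4)
Line 6: ['bean', 'network'] (min_width=12, slack=0)
Line 7: ['large', 'plane'] (min_width=11, slack=1)
Line 8: ['wind'] (min_width=4, slack=8)
Line 9: ['triangle', 'the'] (min_width=12, slack=0)
Line 10: ['ocean'] (min_width=5, slack=7)

Answer: triangle the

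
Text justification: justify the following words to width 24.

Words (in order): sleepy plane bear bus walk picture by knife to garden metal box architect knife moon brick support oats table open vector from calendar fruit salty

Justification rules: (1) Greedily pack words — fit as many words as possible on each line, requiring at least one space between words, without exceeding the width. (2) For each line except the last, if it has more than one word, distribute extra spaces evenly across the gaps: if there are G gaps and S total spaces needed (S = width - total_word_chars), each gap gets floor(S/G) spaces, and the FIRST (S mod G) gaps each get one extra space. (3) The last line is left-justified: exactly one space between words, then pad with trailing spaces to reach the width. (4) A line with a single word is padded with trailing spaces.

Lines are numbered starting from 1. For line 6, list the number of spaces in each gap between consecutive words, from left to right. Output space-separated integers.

Answer: 5 5

Derivation:
Line 1: ['sleepy', 'plane', 'bear', 'bus'] (min_width=21, slack=3)
Line 2: ['walk', 'picture', 'by', 'knife', 'to'] (min_width=24, slack=0)
Line 3: ['garden', 'metal', 'box'] (min_width=16, slack=8)
Line 4: ['architect', 'knife', 'moon'] (min_width=20, slack=4)
Line 5: ['brick', 'support', 'oats', 'table'] (min_width=24, slack=0)
Line 6: ['open', 'vector', 'from'] (min_width=16, slack=8)
Line 7: ['calendar', 'fruit', 'salty'] (min_width=20, slack=4)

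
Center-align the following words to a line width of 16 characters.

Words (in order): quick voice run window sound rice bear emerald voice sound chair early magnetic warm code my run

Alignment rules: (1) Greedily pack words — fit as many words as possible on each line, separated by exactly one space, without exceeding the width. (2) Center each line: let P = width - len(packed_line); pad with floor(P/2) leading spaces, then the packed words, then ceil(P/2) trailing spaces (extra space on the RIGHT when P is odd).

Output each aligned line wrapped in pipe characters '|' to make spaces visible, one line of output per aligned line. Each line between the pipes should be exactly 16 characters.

Line 1: ['quick', 'voice', 'run'] (min_width=15, slack=1)
Line 2: ['window', 'sound'] (min_width=12, slack=4)
Line 3: ['rice', 'bear'] (min_width=9, slack=7)
Line 4: ['emerald', 'voice'] (min_width=13, slack=3)
Line 5: ['sound', 'chair'] (min_width=11, slack=5)
Line 6: ['early', 'magnetic'] (min_width=14, slack=2)
Line 7: ['warm', 'code', 'my', 'run'] (min_width=16, slack=0)

Answer: |quick voice run |
|  window sound  |
|   rice bear    |
| emerald voice  |
|  sound chair   |
| early magnetic |
|warm code my run|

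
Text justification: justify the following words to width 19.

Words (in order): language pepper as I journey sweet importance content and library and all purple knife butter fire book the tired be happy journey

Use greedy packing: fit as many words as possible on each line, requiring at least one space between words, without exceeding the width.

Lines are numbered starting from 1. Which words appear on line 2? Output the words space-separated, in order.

Answer: I journey sweet

Derivation:
Line 1: ['language', 'pepper', 'as'] (min_width=18, slack=1)
Line 2: ['I', 'journey', 'sweet'] (min_width=15, slack=4)
Line 3: ['importance', 'content'] (min_width=18, slack=1)
Line 4: ['and', 'library', 'and', 'all'] (min_width=19, slack=0)
Line 5: ['purple', 'knife', 'butter'] (min_width=19, slack=0)
Line 6: ['fire', 'book', 'the', 'tired'] (min_width=19, slack=0)
Line 7: ['be', 'happy', 'journey'] (min_width=16, slack=3)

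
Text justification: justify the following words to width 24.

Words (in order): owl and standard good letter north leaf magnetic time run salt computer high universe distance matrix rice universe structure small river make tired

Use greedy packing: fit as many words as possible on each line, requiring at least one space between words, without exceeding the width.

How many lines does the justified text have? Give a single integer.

Line 1: ['owl', 'and', 'standard', 'good'] (min_width=21, slack=3)
Line 2: ['letter', 'north', 'leaf'] (min_width=17, slack=7)
Line 3: ['magnetic', 'time', 'run', 'salt'] (min_width=22, slack=2)
Line 4: ['computer', 'high', 'universe'] (min_width=22, slack=2)
Line 5: ['distance', 'matrix', 'rice'] (min_width=20, slack=4)
Line 6: ['universe', 'structure', 'small'] (min_width=24, slack=0)
Line 7: ['river', 'make', 'tired'] (min_width=16, slack=8)
Total lines: 7

Answer: 7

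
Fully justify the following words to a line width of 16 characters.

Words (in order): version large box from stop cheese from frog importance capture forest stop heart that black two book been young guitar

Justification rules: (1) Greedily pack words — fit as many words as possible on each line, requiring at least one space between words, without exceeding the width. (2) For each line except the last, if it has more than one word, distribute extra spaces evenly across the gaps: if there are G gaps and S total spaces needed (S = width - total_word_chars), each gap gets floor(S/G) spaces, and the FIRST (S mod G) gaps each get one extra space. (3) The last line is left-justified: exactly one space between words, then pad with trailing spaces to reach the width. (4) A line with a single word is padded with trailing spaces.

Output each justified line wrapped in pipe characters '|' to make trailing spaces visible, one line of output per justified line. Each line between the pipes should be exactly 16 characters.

Answer: |version    large|
|box   from  stop|
|cheese from frog|
|importance      |
|capture   forest|
|stop  heart that|
|black  two  book|
|been       young|
|guitar          |

Derivation:
Line 1: ['version', 'large'] (min_width=13, slack=3)
Line 2: ['box', 'from', 'stop'] (min_width=13, slack=3)
Line 3: ['cheese', 'from', 'frog'] (min_width=16, slack=0)
Line 4: ['importance'] (min_width=10, slack=6)
Line 5: ['capture', 'forest'] (min_width=14, slack=2)
Line 6: ['stop', 'heart', 'that'] (min_width=15, slack=1)
Line 7: ['black', 'two', 'book'] (min_width=14, slack=2)
Line 8: ['been', 'young'] (min_width=10, slack=6)
Line 9: ['guitar'] (min_width=6, slack=10)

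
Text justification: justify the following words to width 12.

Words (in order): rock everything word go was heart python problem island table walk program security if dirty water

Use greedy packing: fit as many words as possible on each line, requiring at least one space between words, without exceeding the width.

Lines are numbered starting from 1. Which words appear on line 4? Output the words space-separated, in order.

Answer: heart python

Derivation:
Line 1: ['rock'] (min_width=4, slack=8)
Line 2: ['everything'] (min_width=10, slack=2)
Line 3: ['word', 'go', 'was'] (min_width=11, slack=1)
Line 4: ['heart', 'python'] (min_width=12, slack=0)
Line 5: ['problem'] (min_width=7, slack=5)
Line 6: ['island', 'table'] (min_width=12, slack=0)
Line 7: ['walk', 'program'] (min_width=12, slack=0)
Line 8: ['security', 'if'] (min_width=11, slack=1)
Line 9: ['dirty', 'water'] (min_width=11, slack=1)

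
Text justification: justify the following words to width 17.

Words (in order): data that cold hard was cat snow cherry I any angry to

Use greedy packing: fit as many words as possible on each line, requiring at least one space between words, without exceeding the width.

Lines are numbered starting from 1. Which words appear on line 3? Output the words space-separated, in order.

Line 1: ['data', 'that', 'cold'] (min_width=14, slack=3)
Line 2: ['hard', 'was', 'cat', 'snow'] (min_width=17, slack=0)
Line 3: ['cherry', 'I', 'any'] (min_width=12, slack=5)
Line 4: ['angry', 'to'] (min_width=8, slack=9)

Answer: cherry I any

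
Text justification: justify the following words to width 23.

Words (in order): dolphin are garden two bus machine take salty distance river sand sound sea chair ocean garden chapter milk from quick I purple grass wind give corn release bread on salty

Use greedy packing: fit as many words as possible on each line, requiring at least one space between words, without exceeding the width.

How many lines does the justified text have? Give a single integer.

Line 1: ['dolphin', 'are', 'garden', 'two'] (min_width=22, slack=1)
Line 2: ['bus', 'machine', 'take', 'salty'] (min_width=22, slack=1)
Line 3: ['distance', 'river', 'sand'] (min_width=19, slack=4)
Line 4: ['sound', 'sea', 'chair', 'ocean'] (min_width=21, slack=2)
Line 5: ['garden', 'chapter', 'milk'] (min_width=19, slack=4)
Line 6: ['from', 'quick', 'I', 'purple'] (min_width=19, slack=4)
Line 7: ['grass', 'wind', 'give', 'corn'] (min_width=20, slack=3)
Line 8: ['release', 'bread', 'on', 'salty'] (min_width=22, slack=1)
Total lines: 8

Answer: 8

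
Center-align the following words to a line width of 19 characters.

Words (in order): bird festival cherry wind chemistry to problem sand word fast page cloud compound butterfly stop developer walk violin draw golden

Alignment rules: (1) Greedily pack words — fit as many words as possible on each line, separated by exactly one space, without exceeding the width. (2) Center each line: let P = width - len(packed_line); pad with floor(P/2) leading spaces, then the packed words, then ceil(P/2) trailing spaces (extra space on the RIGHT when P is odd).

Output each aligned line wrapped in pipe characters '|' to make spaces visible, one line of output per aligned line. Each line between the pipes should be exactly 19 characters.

Answer: |   bird festival   |
|    cherry wind    |
|   chemistry to    |
| problem sand word |
|  fast page cloud  |
|compound butterfly |
|stop developer walk|
|violin draw golden |

Derivation:
Line 1: ['bird', 'festival'] (min_width=13, slack=6)
Line 2: ['cherry', 'wind'] (min_width=11, slack=8)
Line 3: ['chemistry', 'to'] (min_width=12, slack=7)
Line 4: ['problem', 'sand', 'word'] (min_width=17, slack=2)
Line 5: ['fast', 'page', 'cloud'] (min_width=15, slack=4)
Line 6: ['compound', 'butterfly'] (min_width=18, slack=1)
Line 7: ['stop', 'developer', 'walk'] (min_width=19, slack=0)
Line 8: ['violin', 'draw', 'golden'] (min_width=18, slack=1)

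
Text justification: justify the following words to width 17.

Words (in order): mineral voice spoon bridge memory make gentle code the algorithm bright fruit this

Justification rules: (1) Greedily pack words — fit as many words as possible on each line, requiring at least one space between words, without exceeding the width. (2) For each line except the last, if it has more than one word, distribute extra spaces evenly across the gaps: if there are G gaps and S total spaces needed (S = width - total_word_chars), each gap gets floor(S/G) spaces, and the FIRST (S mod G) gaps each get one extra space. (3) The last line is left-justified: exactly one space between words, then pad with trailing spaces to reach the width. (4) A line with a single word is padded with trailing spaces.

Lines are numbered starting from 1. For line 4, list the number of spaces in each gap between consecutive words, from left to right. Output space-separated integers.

Answer: 2 2

Derivation:
Line 1: ['mineral', 'voice'] (min_width=13, slack=4)
Line 2: ['spoon', 'bridge'] (min_width=12, slack=5)
Line 3: ['memory', 'make'] (min_width=11, slack=6)
Line 4: ['gentle', 'code', 'the'] (min_width=15, slack=2)
Line 5: ['algorithm', 'bright'] (min_width=16, slack=1)
Line 6: ['fruit', 'this'] (min_width=10, slack=7)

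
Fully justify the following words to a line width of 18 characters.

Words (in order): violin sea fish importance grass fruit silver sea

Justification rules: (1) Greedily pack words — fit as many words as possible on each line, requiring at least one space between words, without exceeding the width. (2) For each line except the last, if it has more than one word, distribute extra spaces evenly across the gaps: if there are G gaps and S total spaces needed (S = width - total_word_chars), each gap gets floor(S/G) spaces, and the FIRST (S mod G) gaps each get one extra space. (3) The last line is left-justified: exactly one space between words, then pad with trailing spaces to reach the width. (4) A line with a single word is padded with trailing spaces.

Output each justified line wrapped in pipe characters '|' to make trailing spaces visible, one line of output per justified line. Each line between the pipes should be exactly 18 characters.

Answer: |violin   sea  fish|
|importance   grass|
|fruit silver sea  |

Derivation:
Line 1: ['violin', 'sea', 'fish'] (min_width=15, slack=3)
Line 2: ['importance', 'grass'] (min_width=16, slack=2)
Line 3: ['fruit', 'silver', 'sea'] (min_width=16, slack=2)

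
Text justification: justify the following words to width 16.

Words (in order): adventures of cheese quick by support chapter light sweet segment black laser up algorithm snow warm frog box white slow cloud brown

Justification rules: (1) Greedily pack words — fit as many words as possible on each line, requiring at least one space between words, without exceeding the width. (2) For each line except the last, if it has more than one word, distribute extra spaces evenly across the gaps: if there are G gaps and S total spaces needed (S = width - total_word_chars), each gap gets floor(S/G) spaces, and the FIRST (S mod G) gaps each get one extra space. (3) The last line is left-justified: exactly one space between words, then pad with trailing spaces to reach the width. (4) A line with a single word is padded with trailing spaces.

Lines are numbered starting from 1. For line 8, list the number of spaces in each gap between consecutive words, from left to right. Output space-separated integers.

Line 1: ['adventures', 'of'] (min_width=13, slack=3)
Line 2: ['cheese', 'quick', 'by'] (min_width=15, slack=1)
Line 3: ['support', 'chapter'] (min_width=15, slack=1)
Line 4: ['light', 'sweet'] (min_width=11, slack=5)
Line 5: ['segment', 'black'] (min_width=13, slack=3)
Line 6: ['laser', 'up'] (min_width=8, slack=8)
Line 7: ['algorithm', 'snow'] (min_width=14, slack=2)
Line 8: ['warm', 'frog', 'box'] (min_width=13, slack=3)
Line 9: ['white', 'slow', 'cloud'] (min_width=16, slack=0)
Line 10: ['brown'] (min_width=5, slack=11)

Answer: 3 2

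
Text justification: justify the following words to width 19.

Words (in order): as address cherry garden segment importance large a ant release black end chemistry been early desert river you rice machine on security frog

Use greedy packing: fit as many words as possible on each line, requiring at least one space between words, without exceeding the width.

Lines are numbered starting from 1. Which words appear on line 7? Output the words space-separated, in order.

Line 1: ['as', 'address', 'cherry'] (min_width=17, slack=2)
Line 2: ['garden', 'segment'] (min_width=14, slack=5)
Line 3: ['importance', 'large', 'a'] (min_width=18, slack=1)
Line 4: ['ant', 'release', 'black'] (min_width=17, slack=2)
Line 5: ['end', 'chemistry', 'been'] (min_width=18, slack=1)
Line 6: ['early', 'desert', 'river'] (min_width=18, slack=1)
Line 7: ['you', 'rice', 'machine', 'on'] (min_width=19, slack=0)
Line 8: ['security', 'frog'] (min_width=13, slack=6)

Answer: you rice machine on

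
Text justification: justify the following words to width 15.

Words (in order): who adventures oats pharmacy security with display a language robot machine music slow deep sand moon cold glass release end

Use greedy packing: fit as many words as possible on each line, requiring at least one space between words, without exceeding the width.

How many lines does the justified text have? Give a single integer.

Answer: 9

Derivation:
Line 1: ['who', 'adventures'] (min_width=14, slack=1)
Line 2: ['oats', 'pharmacy'] (min_width=13, slack=2)
Line 3: ['security', 'with'] (min_width=13, slack=2)
Line 4: ['display', 'a'] (min_width=9, slack=6)
Line 5: ['language', 'robot'] (min_width=14, slack=1)
Line 6: ['machine', 'music'] (min_width=13, slack=2)
Line 7: ['slow', 'deep', 'sand'] (min_width=14, slack=1)
Line 8: ['moon', 'cold', 'glass'] (min_width=15, slack=0)
Line 9: ['release', 'end'] (min_width=11, slack=4)
Total lines: 9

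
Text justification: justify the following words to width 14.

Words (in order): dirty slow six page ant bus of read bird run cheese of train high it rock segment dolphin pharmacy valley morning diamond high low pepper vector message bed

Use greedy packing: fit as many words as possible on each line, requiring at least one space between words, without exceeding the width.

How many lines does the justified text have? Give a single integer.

Line 1: ['dirty', 'slow', 'six'] (min_width=14, slack=0)
Line 2: ['page', 'ant', 'bus'] (min_width=12, slack=2)
Line 3: ['of', 'read', 'bird'] (min_width=12, slack=2)
Line 4: ['run', 'cheese', 'of'] (min_width=13, slack=1)
Line 5: ['train', 'high', 'it'] (min_width=13, slack=1)
Line 6: ['rock', 'segment'] (min_width=12, slack=2)
Line 7: ['dolphin'] (min_width=7, slack=7)
Line 8: ['pharmacy'] (min_width=8, slack=6)
Line 9: ['valley', 'morning'] (min_width=14, slack=0)
Line 10: ['diamond', 'high'] (min_width=12, slack=2)
Line 11: ['low', 'pepper'] (min_width=10, slack=4)
Line 12: ['vector', 'message'] (min_width=14, slack=0)
Line 13: ['bed'] (min_width=3, slack=11)
Total lines: 13

Answer: 13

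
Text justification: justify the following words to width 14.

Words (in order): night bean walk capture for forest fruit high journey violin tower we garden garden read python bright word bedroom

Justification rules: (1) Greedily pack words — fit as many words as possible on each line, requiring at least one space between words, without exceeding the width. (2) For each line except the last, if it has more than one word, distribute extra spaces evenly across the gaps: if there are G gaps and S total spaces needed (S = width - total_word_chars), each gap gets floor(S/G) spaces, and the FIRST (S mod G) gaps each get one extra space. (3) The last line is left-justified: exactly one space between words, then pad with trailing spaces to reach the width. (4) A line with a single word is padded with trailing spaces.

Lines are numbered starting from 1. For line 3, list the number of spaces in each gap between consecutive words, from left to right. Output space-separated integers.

Line 1: ['night', 'bean'] (min_width=10, slack=4)
Line 2: ['walk', 'capture'] (min_width=12, slack=2)
Line 3: ['for', 'forest'] (min_width=10, slack=4)
Line 4: ['fruit', 'high'] (min_width=10, slack=4)
Line 5: ['journey', 'violin'] (min_width=14, slack=0)
Line 6: ['tower', 'we'] (min_width=8, slack=6)
Line 7: ['garden', 'garden'] (min_width=13, slack=1)
Line 8: ['read', 'python'] (min_width=11, slack=3)
Line 9: ['bright', 'word'] (min_width=11, slack=3)
Line 10: ['bedroom'] (min_width=7, slack=7)

Answer: 5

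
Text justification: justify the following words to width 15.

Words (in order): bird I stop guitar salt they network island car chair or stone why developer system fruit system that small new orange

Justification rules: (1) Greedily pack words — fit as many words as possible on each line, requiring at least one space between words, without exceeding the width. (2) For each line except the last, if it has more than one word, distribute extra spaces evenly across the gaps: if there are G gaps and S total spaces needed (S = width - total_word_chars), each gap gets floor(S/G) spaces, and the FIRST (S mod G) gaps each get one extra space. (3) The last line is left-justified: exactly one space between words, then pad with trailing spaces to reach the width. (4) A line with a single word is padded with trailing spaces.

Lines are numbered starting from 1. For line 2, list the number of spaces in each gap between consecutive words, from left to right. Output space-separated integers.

Line 1: ['bird', 'I', 'stop'] (min_width=11, slack=4)
Line 2: ['guitar', 'salt'] (min_width=11, slack=4)
Line 3: ['they', 'network'] (min_width=12, slack=3)
Line 4: ['island', 'car'] (min_width=10, slack=5)
Line 5: ['chair', 'or', 'stone'] (min_width=14, slack=1)
Line 6: ['why', 'developer'] (min_width=13, slack=2)
Line 7: ['system', 'fruit'] (min_width=12, slack=3)
Line 8: ['system', 'that'] (min_width=11, slack=4)
Line 9: ['small', 'new'] (min_width=9, slack=6)
Line 10: ['orange'] (min_width=6, slack=9)

Answer: 5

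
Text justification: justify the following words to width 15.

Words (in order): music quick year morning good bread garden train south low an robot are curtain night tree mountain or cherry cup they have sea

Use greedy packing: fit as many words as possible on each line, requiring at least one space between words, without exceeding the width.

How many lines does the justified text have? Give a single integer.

Answer: 10

Derivation:
Line 1: ['music', 'quick'] (min_width=11, slack=4)
Line 2: ['year', 'morning'] (min_width=12, slack=3)
Line 3: ['good', 'bread'] (min_width=10, slack=5)
Line 4: ['garden', 'train'] (min_width=12, slack=3)
Line 5: ['south', 'low', 'an'] (min_width=12, slack=3)
Line 6: ['robot', 'are'] (min_width=9, slack=6)
Line 7: ['curtain', 'night'] (min_width=13, slack=2)
Line 8: ['tree', 'mountain'] (min_width=13, slack=2)
Line 9: ['or', 'cherry', 'cup'] (min_width=13, slack=2)
Line 10: ['they', 'have', 'sea'] (min_width=13, slack=2)
Total lines: 10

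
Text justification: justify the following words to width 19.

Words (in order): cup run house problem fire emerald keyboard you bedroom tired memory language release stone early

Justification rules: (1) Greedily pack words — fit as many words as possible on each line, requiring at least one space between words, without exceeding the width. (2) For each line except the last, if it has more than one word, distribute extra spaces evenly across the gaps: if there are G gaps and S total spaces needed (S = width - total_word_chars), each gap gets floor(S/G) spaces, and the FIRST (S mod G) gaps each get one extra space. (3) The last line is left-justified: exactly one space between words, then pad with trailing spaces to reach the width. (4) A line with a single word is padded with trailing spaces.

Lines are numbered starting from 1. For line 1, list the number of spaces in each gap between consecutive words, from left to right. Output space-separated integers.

Answer: 4 4

Derivation:
Line 1: ['cup', 'run', 'house'] (min_width=13, slack=6)
Line 2: ['problem', 'fire'] (min_width=12, slack=7)
Line 3: ['emerald', 'keyboard'] (min_width=16, slack=3)
Line 4: ['you', 'bedroom', 'tired'] (min_width=17, slack=2)
Line 5: ['memory', 'language'] (min_width=15, slack=4)
Line 6: ['release', 'stone', 'early'] (min_width=19, slack=0)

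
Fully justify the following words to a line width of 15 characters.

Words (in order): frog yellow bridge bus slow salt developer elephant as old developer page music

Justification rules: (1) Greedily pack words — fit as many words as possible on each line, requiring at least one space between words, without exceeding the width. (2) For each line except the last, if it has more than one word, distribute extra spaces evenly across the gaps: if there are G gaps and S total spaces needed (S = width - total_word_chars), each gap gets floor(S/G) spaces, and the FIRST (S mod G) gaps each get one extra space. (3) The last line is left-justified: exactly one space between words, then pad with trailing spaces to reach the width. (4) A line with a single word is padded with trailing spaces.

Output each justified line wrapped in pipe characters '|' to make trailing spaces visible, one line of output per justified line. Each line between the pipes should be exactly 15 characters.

Answer: |frog     yellow|
|bridge bus slow|
|salt  developer|
|elephant as old|
|developer  page|
|music          |

Derivation:
Line 1: ['frog', 'yellow'] (min_width=11, slack=4)
Line 2: ['bridge', 'bus', 'slow'] (min_width=15, slack=0)
Line 3: ['salt', 'developer'] (min_width=14, slack=1)
Line 4: ['elephant', 'as', 'old'] (min_width=15, slack=0)
Line 5: ['developer', 'page'] (min_width=14, slack=1)
Line 6: ['music'] (min_width=5, slack=10)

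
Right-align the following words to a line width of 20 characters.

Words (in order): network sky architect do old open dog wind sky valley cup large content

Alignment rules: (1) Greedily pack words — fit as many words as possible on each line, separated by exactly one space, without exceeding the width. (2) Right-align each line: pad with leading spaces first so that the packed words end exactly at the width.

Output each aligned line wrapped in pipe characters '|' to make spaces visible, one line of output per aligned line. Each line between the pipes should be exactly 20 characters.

Line 1: ['network', 'sky'] (min_width=11, slack=9)
Line 2: ['architect', 'do', 'old'] (min_width=16, slack=4)
Line 3: ['open', 'dog', 'wind', 'sky'] (min_width=17, slack=3)
Line 4: ['valley', 'cup', 'large'] (min_width=16, slack=4)
Line 5: ['content'] (min_width=7, slack=13)

Answer: |         network sky|
|    architect do old|
|   open dog wind sky|
|    valley cup large|
|             content|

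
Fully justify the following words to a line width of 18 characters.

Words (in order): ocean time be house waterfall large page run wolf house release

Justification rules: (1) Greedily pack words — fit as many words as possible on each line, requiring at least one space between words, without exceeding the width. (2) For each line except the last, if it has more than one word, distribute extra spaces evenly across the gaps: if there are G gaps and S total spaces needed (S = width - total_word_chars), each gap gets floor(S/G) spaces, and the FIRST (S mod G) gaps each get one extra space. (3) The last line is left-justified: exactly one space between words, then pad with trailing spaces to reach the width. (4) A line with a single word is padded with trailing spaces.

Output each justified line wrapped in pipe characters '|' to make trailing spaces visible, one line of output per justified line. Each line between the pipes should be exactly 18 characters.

Line 1: ['ocean', 'time', 'be'] (min_width=13, slack=5)
Line 2: ['house', 'waterfall'] (min_width=15, slack=3)
Line 3: ['large', 'page', 'run'] (min_width=14, slack=4)
Line 4: ['wolf', 'house', 'release'] (min_width=18, slack=0)

Answer: |ocean    time   be|
|house    waterfall|
|large   page   run|
|wolf house release|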